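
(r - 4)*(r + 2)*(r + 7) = r^3 + 5*r^2 - 22*r - 56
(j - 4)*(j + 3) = j^2 - j - 12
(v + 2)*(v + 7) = v^2 + 9*v + 14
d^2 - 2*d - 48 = (d - 8)*(d + 6)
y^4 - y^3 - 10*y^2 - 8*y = y*(y - 4)*(y + 1)*(y + 2)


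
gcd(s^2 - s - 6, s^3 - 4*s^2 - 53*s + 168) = s - 3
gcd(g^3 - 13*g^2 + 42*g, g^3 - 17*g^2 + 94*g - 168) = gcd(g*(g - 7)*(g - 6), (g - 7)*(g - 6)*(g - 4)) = g^2 - 13*g + 42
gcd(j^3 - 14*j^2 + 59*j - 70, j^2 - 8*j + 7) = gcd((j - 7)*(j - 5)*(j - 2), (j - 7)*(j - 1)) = j - 7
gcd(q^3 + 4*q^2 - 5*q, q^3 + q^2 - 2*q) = q^2 - q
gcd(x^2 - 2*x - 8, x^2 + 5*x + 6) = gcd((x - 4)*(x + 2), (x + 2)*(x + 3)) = x + 2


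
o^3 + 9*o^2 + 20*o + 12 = (o + 1)*(o + 2)*(o + 6)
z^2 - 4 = (z - 2)*(z + 2)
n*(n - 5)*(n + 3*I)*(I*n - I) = I*n^4 - 3*n^3 - 6*I*n^3 + 18*n^2 + 5*I*n^2 - 15*n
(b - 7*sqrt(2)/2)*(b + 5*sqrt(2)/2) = b^2 - sqrt(2)*b - 35/2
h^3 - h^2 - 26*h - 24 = (h - 6)*(h + 1)*(h + 4)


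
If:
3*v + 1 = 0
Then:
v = -1/3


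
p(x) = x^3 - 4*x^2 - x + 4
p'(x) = 3*x^2 - 8*x - 1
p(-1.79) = -12.76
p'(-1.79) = 22.93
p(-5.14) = -232.34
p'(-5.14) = 119.38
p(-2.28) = -26.37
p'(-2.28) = 32.84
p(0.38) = 3.10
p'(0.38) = -3.61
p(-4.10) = -128.06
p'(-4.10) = 82.23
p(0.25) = 3.52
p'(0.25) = -2.81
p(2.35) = -7.46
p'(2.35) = -3.23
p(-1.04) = -0.41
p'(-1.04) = 10.56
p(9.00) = 400.00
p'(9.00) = 170.00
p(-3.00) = -56.00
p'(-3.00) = 50.00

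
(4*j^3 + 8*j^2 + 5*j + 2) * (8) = 32*j^3 + 64*j^2 + 40*j + 16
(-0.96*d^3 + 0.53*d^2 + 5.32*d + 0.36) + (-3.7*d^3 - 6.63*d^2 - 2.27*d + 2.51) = -4.66*d^3 - 6.1*d^2 + 3.05*d + 2.87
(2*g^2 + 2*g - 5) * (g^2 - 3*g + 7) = 2*g^4 - 4*g^3 + 3*g^2 + 29*g - 35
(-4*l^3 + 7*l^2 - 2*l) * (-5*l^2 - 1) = 20*l^5 - 35*l^4 + 14*l^3 - 7*l^2 + 2*l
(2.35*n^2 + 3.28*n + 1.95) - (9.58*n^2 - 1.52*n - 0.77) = -7.23*n^2 + 4.8*n + 2.72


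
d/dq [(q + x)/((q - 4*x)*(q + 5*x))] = (-(q - 4*x)*(q + x) + (q - 4*x)*(q + 5*x) - (q + x)*(q + 5*x))/((q - 4*x)^2*(q + 5*x)^2)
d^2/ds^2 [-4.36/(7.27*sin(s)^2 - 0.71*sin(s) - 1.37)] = (-921.754576*sin(s)^4 + 67.515036*sin(s)^3 + 1206.733332*sin(s)^2 - 130.7891*sin(s) + 91.24608)/(-7.27*sin(s)^2 + 0.71*sin(s) + 1.37)^3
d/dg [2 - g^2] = -2*g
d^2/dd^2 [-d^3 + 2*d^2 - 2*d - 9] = 4 - 6*d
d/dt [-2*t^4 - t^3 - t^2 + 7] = t*(-8*t^2 - 3*t - 2)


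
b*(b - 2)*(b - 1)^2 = b^4 - 4*b^3 + 5*b^2 - 2*b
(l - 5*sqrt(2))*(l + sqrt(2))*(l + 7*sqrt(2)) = l^3 + 3*sqrt(2)*l^2 - 66*l - 70*sqrt(2)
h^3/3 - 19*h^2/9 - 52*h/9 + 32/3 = (h/3 + 1)*(h - 8)*(h - 4/3)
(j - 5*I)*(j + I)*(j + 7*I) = j^3 + 3*I*j^2 + 33*j + 35*I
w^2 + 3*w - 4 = (w - 1)*(w + 4)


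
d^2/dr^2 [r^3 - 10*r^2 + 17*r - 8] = 6*r - 20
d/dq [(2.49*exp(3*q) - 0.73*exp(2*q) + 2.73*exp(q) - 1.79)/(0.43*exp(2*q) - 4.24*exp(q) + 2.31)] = (1.0707*exp(4*q) - 21.1152*exp(3*q) + 19.177*exp(2*q) - 1.8332*exp(q) - 1.2833)*exp(q)/(0.1849*exp(4*q) - 3.6464*exp(3*q) + 19.9642*exp(2*q) - 19.5888*exp(q) + 5.3361)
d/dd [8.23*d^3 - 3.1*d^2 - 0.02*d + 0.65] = 24.69*d^2 - 6.2*d - 0.02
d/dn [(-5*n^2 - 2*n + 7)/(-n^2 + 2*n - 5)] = 4*(-3*n^2 + 16*n - 1)/(n^4 - 4*n^3 + 14*n^2 - 20*n + 25)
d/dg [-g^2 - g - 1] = -2*g - 1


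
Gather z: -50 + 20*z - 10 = 20*z - 60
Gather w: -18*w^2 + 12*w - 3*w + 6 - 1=-18*w^2 + 9*w + 5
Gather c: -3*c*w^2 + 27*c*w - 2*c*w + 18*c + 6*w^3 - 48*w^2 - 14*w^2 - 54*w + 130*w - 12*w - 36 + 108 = c*(-3*w^2 + 25*w + 18) + 6*w^3 - 62*w^2 + 64*w + 72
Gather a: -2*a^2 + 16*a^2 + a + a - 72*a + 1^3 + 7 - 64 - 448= 14*a^2 - 70*a - 504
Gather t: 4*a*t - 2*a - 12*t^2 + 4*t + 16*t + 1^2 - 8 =-2*a - 12*t^2 + t*(4*a + 20) - 7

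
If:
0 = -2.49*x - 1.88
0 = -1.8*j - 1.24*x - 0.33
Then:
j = 0.34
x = -0.76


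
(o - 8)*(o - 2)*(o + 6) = o^3 - 4*o^2 - 44*o + 96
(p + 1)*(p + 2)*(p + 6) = p^3 + 9*p^2 + 20*p + 12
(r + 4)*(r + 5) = r^2 + 9*r + 20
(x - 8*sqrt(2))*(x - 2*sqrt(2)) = x^2 - 10*sqrt(2)*x + 32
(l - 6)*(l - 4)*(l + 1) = l^3 - 9*l^2 + 14*l + 24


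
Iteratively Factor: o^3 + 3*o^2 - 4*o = (o)*(o^2 + 3*o - 4) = o*(o - 1)*(o + 4)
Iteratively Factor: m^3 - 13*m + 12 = (m - 1)*(m^2 + m - 12) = (m - 3)*(m - 1)*(m + 4)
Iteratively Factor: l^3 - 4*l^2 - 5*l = (l)*(l^2 - 4*l - 5) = l*(l + 1)*(l - 5)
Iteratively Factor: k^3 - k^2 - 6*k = (k + 2)*(k^2 - 3*k) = (k - 3)*(k + 2)*(k)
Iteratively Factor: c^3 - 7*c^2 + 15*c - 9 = (c - 1)*(c^2 - 6*c + 9) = (c - 3)*(c - 1)*(c - 3)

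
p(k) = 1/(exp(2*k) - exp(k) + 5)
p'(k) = (-2*exp(2*k) + exp(k))/(exp(2*k) - exp(k) + 5)^2 = (1 - 2*exp(k))*exp(k)/(exp(2*k) - exp(k) + 5)^2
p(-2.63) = 0.20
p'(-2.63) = 0.00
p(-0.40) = 0.21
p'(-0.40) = -0.01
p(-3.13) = 0.20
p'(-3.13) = 0.00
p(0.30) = 0.18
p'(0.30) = -0.08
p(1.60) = 0.04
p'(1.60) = -0.07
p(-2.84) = 0.20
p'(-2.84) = 0.00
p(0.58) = 0.16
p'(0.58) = -0.11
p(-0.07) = 0.20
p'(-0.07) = -0.03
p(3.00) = 0.00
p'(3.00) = -0.00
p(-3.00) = 0.20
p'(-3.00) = 0.00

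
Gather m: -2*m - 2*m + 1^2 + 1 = 2 - 4*m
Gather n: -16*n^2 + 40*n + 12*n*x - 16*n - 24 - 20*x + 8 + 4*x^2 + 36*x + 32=-16*n^2 + n*(12*x + 24) + 4*x^2 + 16*x + 16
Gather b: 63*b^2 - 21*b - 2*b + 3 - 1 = 63*b^2 - 23*b + 2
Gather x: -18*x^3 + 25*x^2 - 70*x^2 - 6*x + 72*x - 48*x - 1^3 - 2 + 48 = -18*x^3 - 45*x^2 + 18*x + 45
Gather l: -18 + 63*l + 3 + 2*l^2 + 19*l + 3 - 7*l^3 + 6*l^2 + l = -7*l^3 + 8*l^2 + 83*l - 12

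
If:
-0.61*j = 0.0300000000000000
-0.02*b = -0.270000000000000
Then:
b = 13.50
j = -0.05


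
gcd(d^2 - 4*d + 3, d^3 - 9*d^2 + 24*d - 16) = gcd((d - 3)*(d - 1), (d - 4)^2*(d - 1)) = d - 1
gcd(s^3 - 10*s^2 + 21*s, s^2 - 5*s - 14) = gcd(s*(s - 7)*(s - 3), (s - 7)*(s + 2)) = s - 7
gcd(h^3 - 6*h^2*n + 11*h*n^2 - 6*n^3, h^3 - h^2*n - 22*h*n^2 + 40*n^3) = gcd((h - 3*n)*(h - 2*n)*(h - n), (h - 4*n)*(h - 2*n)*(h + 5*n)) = h - 2*n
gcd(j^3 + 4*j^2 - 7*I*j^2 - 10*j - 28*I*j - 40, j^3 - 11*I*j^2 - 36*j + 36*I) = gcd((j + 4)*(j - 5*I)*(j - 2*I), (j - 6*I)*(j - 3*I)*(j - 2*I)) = j - 2*I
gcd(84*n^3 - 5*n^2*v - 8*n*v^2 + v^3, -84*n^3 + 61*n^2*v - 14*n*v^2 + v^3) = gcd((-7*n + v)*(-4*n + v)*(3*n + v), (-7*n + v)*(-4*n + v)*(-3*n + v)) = 28*n^2 - 11*n*v + v^2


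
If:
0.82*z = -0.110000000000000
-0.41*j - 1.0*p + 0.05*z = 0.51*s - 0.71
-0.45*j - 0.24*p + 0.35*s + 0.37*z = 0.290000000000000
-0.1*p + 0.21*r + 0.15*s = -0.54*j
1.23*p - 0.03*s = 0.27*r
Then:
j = 6.37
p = -4.88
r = -22.87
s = 5.82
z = -0.13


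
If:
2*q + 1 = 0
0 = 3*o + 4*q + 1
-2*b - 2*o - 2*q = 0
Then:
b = 1/6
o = 1/3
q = -1/2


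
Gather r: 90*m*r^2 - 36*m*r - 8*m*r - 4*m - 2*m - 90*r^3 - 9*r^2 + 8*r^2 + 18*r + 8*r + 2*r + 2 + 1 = -6*m - 90*r^3 + r^2*(90*m - 1) + r*(28 - 44*m) + 3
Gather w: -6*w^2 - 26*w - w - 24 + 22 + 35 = -6*w^2 - 27*w + 33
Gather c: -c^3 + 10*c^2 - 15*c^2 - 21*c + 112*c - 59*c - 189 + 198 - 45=-c^3 - 5*c^2 + 32*c - 36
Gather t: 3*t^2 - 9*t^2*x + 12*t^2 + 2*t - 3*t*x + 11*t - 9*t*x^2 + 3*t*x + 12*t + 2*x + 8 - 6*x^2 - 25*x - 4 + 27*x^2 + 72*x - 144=t^2*(15 - 9*x) + t*(25 - 9*x^2) + 21*x^2 + 49*x - 140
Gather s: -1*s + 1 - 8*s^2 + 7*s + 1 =-8*s^2 + 6*s + 2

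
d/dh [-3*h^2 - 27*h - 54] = -6*h - 27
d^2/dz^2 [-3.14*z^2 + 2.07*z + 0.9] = -6.28000000000000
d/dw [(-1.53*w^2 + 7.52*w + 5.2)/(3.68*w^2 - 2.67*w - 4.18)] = (-23.5885*w^2 - 25.4812*w - 17.5496)/(13.5424*w^4 - 19.6512*w^3 - 23.6359*w^2 + 22.3212*w + 17.4724)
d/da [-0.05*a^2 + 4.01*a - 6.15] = 4.01 - 0.1*a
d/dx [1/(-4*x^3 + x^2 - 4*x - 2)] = 2*(6*x^2 - x + 2)/(4*x^3 - x^2 + 4*x + 2)^2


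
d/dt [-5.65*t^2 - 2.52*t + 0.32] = -11.3*t - 2.52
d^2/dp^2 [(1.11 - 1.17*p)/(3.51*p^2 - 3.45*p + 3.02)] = (-(1.17*p - 1.11)*(7.02*p - 3.45)*(14.04*p - 6.9) + (24.6402*p - 15.8652)*(3.51*p^2 - 3.45*p + 3.02))/(3.51*p^2 - 3.45*p + 3.02)^3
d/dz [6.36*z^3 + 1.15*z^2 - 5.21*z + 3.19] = 19.08*z^2 + 2.3*z - 5.21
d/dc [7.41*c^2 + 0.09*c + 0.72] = 14.82*c + 0.09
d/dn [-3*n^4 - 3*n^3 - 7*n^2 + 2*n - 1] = -12*n^3 - 9*n^2 - 14*n + 2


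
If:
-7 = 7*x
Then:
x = -1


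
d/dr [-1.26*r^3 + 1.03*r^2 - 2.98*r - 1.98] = -3.78*r^2 + 2.06*r - 2.98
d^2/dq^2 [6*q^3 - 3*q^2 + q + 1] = 36*q - 6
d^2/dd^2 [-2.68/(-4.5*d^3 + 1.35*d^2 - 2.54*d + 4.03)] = ((7.236 - 72.36*d)*(4.5*d^3 - 1.35*d^2 + 2.54*d - 4.03) + 2.68*(13.5*d^2 - 2.7*d + 2.54)*(27.0*d^2 - 5.4*d + 5.08))/(4.5*d^3 - 1.35*d^2 + 2.54*d - 4.03)^3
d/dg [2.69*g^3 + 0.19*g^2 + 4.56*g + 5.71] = 8.07*g^2 + 0.38*g + 4.56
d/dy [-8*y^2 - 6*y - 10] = -16*y - 6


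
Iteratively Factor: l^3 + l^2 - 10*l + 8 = (l + 4)*(l^2 - 3*l + 2) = (l - 1)*(l + 4)*(l - 2)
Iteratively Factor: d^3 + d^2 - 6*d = (d - 2)*(d^2 + 3*d) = d*(d - 2)*(d + 3)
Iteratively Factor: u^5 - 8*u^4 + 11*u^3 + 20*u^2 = (u)*(u^4 - 8*u^3 + 11*u^2 + 20*u) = u*(u - 5)*(u^3 - 3*u^2 - 4*u) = u*(u - 5)*(u + 1)*(u^2 - 4*u) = u^2*(u - 5)*(u + 1)*(u - 4)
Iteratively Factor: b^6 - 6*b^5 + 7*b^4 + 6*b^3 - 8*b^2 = (b)*(b^5 - 6*b^4 + 7*b^3 + 6*b^2 - 8*b) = b*(b - 1)*(b^4 - 5*b^3 + 2*b^2 + 8*b) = b*(b - 2)*(b - 1)*(b^3 - 3*b^2 - 4*b) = b*(b - 4)*(b - 2)*(b - 1)*(b^2 + b) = b^2*(b - 4)*(b - 2)*(b - 1)*(b + 1)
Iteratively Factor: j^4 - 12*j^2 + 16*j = (j)*(j^3 - 12*j + 16) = j*(j - 2)*(j^2 + 2*j - 8) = j*(j - 2)^2*(j + 4)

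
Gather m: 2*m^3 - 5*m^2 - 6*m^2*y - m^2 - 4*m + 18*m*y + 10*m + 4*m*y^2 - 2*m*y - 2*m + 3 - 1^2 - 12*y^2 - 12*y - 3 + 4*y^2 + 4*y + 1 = 2*m^3 + m^2*(-6*y - 6) + m*(4*y^2 + 16*y + 4) - 8*y^2 - 8*y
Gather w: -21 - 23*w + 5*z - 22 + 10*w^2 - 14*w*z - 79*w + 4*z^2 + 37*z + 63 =10*w^2 + w*(-14*z - 102) + 4*z^2 + 42*z + 20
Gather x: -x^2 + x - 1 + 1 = -x^2 + x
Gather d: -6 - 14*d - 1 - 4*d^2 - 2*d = -4*d^2 - 16*d - 7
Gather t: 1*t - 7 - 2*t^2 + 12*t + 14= -2*t^2 + 13*t + 7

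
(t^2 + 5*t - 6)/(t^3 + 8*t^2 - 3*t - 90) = (t - 1)/(t^2 + 2*t - 15)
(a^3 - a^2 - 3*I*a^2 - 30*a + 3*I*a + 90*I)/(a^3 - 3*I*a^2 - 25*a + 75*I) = (a - 6)/(a - 5)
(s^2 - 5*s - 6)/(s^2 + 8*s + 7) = (s - 6)/(s + 7)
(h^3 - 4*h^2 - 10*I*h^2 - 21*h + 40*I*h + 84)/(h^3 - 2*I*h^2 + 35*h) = (h^2 - h*(4 + 3*I) + 12*I)/(h*(h + 5*I))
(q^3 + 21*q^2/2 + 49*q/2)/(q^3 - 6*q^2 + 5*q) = (2*q^2 + 21*q + 49)/(2*(q^2 - 6*q + 5))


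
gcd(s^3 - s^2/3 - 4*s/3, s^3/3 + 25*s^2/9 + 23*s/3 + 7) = 1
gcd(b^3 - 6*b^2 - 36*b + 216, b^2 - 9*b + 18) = b - 6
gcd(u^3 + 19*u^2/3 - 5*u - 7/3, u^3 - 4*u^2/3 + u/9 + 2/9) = u^2 - 2*u/3 - 1/3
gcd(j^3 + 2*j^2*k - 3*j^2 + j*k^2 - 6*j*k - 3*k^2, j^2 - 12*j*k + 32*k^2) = 1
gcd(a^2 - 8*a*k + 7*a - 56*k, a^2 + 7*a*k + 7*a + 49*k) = a + 7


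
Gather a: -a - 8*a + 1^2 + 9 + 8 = 18 - 9*a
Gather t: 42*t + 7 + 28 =42*t + 35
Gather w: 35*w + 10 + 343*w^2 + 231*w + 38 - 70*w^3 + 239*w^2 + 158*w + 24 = -70*w^3 + 582*w^2 + 424*w + 72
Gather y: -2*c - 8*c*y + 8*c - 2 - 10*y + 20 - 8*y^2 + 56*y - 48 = 6*c - 8*y^2 + y*(46 - 8*c) - 30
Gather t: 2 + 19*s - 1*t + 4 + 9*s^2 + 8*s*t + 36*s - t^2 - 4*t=9*s^2 + 55*s - t^2 + t*(8*s - 5) + 6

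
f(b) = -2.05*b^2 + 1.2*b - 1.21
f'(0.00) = 1.20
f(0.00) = -1.21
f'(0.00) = 1.20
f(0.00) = -1.21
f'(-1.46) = 7.19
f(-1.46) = -7.33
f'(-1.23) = 6.24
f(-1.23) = -5.79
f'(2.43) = -8.76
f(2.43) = -10.40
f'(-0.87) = 4.77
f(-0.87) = -3.81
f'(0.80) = -2.08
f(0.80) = -1.56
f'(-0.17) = 1.90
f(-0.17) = -1.47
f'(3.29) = -12.29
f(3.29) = -19.45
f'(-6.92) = 29.57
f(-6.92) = -107.68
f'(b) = 1.2 - 4.1*b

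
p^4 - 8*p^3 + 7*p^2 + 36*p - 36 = (p - 6)*(p - 3)*(p - 1)*(p + 2)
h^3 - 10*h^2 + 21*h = h*(h - 7)*(h - 3)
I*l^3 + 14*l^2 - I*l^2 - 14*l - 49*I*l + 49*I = (l - 7*I)^2*(I*l - I)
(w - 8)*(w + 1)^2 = w^3 - 6*w^2 - 15*w - 8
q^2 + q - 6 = (q - 2)*(q + 3)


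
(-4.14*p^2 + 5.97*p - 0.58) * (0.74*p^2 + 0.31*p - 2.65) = -3.0636*p^4 + 3.1344*p^3 + 12.3925*p^2 - 16.0003*p + 1.537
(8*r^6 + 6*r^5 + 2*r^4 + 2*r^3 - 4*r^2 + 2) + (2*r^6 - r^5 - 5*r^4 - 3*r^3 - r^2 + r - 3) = 10*r^6 + 5*r^5 - 3*r^4 - r^3 - 5*r^2 + r - 1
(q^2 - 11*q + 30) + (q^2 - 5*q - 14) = 2*q^2 - 16*q + 16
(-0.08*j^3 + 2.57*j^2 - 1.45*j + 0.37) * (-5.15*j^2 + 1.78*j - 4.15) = 0.412*j^5 - 13.3779*j^4 + 12.3741*j^3 - 15.152*j^2 + 6.6761*j - 1.5355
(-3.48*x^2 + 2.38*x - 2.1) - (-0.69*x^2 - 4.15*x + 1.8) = -2.79*x^2 + 6.53*x - 3.9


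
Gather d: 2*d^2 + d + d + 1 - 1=2*d^2 + 2*d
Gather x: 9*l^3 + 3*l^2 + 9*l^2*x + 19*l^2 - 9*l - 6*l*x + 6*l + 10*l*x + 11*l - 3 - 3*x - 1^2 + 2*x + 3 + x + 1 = 9*l^3 + 22*l^2 + 8*l + x*(9*l^2 + 4*l)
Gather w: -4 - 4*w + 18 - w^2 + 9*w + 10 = -w^2 + 5*w + 24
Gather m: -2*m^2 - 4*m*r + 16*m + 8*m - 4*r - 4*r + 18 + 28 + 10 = -2*m^2 + m*(24 - 4*r) - 8*r + 56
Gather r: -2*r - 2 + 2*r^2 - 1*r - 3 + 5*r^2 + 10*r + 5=7*r^2 + 7*r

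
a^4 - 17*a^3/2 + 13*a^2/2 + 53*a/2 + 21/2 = (a - 7)*(a - 3)*(a + 1/2)*(a + 1)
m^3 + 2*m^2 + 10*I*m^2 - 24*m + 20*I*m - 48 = (m + 2)*(m + 4*I)*(m + 6*I)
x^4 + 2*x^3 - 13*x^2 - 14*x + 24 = (x - 3)*(x - 1)*(x + 2)*(x + 4)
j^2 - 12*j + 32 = (j - 8)*(j - 4)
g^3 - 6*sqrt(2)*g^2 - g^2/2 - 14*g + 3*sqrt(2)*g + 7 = (g - 1/2)*(g - 7*sqrt(2))*(g + sqrt(2))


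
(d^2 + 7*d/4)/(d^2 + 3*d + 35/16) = 4*d/(4*d + 5)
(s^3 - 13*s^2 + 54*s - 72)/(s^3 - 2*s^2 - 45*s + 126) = (s - 4)/(s + 7)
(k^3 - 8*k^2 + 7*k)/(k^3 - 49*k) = (k - 1)/(k + 7)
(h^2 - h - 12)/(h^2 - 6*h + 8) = (h + 3)/(h - 2)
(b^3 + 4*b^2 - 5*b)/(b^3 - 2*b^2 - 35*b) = (b - 1)/(b - 7)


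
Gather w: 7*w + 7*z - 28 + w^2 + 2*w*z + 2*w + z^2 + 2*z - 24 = w^2 + w*(2*z + 9) + z^2 + 9*z - 52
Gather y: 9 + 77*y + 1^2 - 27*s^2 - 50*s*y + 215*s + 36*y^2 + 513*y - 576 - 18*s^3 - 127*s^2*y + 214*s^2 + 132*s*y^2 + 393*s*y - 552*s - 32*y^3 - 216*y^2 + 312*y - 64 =-18*s^3 + 187*s^2 - 337*s - 32*y^3 + y^2*(132*s - 180) + y*(-127*s^2 + 343*s + 902) - 630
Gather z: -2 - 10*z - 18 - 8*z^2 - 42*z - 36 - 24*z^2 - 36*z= -32*z^2 - 88*z - 56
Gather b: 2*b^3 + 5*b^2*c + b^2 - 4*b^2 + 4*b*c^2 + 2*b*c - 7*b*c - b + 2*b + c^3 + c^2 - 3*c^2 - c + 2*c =2*b^3 + b^2*(5*c - 3) + b*(4*c^2 - 5*c + 1) + c^3 - 2*c^2 + c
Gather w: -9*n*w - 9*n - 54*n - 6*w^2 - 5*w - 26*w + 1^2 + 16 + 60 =-63*n - 6*w^2 + w*(-9*n - 31) + 77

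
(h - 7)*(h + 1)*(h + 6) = h^3 - 43*h - 42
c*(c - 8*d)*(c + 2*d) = c^3 - 6*c^2*d - 16*c*d^2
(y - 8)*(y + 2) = y^2 - 6*y - 16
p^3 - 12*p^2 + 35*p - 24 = (p - 8)*(p - 3)*(p - 1)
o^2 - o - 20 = (o - 5)*(o + 4)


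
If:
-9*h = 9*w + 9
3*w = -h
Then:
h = -3/2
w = 1/2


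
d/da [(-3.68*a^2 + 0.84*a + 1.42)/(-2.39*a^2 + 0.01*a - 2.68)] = (1.9708*a^2 + 26.5124*a - 2.2654)/(5.7121*a^4 - 0.0478*a^3 + 12.8105*a^2 - 0.0536*a + 7.1824)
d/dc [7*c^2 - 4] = 14*c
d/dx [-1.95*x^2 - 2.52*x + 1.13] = -3.9*x - 2.52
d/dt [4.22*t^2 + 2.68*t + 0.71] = 8.44*t + 2.68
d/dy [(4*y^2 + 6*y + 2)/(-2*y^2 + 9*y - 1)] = 24*(2*y^2 - 1)/(4*y^4 - 36*y^3 + 85*y^2 - 18*y + 1)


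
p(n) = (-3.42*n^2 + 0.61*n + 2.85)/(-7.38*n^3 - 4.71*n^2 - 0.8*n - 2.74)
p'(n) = (0.61 - 6.84*n)/(-7.38*n^3 - 4.71*n^2 - 0.8*n - 2.74) + (-3.42*n^2 + 0.61*n + 2.85)*(22.14*n^2 + 9.42*n + 0.8)/(-7.38*n^3 - 4.71*n^2 - 0.8*n - 2.74)^2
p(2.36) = 0.12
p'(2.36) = -0.01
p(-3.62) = -0.15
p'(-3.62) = -0.05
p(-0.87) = 0.36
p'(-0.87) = -13.25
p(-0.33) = -0.84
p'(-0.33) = -1.02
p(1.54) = 0.10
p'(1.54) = 0.07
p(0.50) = -0.44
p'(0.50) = 1.46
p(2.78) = 0.11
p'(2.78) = -0.02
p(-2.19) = -0.28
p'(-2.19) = -0.15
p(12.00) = 0.04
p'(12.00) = -0.00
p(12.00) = 0.04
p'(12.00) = -0.00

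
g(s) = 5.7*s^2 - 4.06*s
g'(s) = 11.4*s - 4.06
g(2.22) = 19.08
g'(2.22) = 21.25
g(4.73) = 108.32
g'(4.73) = 49.86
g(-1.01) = 9.92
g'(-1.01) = -15.57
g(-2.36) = 41.33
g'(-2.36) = -30.96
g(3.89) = 70.46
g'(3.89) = 40.29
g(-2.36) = 41.33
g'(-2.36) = -30.96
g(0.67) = -0.16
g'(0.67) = 3.58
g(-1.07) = 10.87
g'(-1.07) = -16.26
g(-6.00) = 229.56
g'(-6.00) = -72.46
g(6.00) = 180.84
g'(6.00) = 64.34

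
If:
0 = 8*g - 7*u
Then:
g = 7*u/8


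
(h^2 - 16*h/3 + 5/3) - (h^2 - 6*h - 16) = 2*h/3 + 53/3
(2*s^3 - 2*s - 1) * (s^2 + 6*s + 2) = 2*s^5 + 12*s^4 + 2*s^3 - 13*s^2 - 10*s - 2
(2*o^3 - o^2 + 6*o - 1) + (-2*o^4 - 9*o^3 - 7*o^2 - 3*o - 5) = -2*o^4 - 7*o^3 - 8*o^2 + 3*o - 6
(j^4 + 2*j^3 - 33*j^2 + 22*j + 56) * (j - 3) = j^5 - j^4 - 39*j^3 + 121*j^2 - 10*j - 168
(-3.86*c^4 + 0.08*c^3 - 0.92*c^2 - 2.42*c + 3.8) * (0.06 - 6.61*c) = 25.5146*c^5 - 0.7604*c^4 + 6.086*c^3 + 15.941*c^2 - 25.2632*c + 0.228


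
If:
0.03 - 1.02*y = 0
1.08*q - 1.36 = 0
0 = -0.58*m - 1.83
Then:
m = -3.16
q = 1.26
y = 0.03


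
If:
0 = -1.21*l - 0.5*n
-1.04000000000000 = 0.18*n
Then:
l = 2.39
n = -5.78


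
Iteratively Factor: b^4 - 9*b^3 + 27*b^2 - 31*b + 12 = (b - 1)*(b^3 - 8*b^2 + 19*b - 12) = (b - 1)^2*(b^2 - 7*b + 12) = (b - 3)*(b - 1)^2*(b - 4)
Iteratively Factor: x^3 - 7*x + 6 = (x - 1)*(x^2 + x - 6) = (x - 2)*(x - 1)*(x + 3)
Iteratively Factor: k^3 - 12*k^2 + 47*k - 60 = (k - 3)*(k^2 - 9*k + 20) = (k - 5)*(k - 3)*(k - 4)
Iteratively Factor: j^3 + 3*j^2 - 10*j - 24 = (j + 2)*(j^2 + j - 12) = (j - 3)*(j + 2)*(j + 4)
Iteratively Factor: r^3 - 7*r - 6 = (r + 2)*(r^2 - 2*r - 3) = (r - 3)*(r + 2)*(r + 1)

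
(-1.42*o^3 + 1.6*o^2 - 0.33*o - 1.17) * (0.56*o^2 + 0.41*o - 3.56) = -0.7952*o^5 + 0.3138*o^4 + 5.5264*o^3 - 6.4865*o^2 + 0.6951*o + 4.1652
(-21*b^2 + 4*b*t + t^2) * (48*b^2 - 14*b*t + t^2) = -1008*b^4 + 486*b^3*t - 29*b^2*t^2 - 10*b*t^3 + t^4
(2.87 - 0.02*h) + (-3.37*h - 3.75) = -3.39*h - 0.88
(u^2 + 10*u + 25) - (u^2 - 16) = 10*u + 41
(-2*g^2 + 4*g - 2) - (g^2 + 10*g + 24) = -3*g^2 - 6*g - 26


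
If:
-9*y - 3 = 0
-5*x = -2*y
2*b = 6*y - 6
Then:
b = -4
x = -2/15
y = -1/3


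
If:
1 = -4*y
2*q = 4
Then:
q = 2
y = -1/4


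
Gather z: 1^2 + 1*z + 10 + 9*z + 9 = 10*z + 20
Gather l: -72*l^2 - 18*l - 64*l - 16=-72*l^2 - 82*l - 16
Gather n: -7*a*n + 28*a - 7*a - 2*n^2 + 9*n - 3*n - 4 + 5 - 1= 21*a - 2*n^2 + n*(6 - 7*a)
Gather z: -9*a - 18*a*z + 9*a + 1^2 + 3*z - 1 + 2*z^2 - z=2*z^2 + z*(2 - 18*a)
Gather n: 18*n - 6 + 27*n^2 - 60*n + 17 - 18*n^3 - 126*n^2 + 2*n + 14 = -18*n^3 - 99*n^2 - 40*n + 25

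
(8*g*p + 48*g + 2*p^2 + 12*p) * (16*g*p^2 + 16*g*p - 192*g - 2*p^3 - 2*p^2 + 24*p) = 128*g^2*p^3 + 896*g^2*p^2 - 768*g^2*p - 9216*g^2 + 16*g*p^4 + 112*g*p^3 - 96*g*p^2 - 1152*g*p - 4*p^5 - 28*p^4 + 24*p^3 + 288*p^2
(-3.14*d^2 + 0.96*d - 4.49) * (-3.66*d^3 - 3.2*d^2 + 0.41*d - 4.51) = 11.4924*d^5 + 6.5344*d^4 + 12.074*d^3 + 28.923*d^2 - 6.1705*d + 20.2499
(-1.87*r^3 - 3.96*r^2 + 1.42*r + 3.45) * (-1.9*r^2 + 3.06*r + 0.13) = 3.553*r^5 + 1.8018*r^4 - 15.0587*r^3 - 2.7246*r^2 + 10.7416*r + 0.4485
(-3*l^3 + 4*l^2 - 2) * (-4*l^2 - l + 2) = 12*l^5 - 13*l^4 - 10*l^3 + 16*l^2 + 2*l - 4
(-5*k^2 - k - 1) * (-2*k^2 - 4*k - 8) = 10*k^4 + 22*k^3 + 46*k^2 + 12*k + 8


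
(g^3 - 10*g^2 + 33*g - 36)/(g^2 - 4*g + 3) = (g^2 - 7*g + 12)/(g - 1)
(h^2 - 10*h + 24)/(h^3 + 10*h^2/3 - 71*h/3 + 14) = 3*(h^2 - 10*h + 24)/(3*h^3 + 10*h^2 - 71*h + 42)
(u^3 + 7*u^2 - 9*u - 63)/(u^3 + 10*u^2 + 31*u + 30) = (u^2 + 4*u - 21)/(u^2 + 7*u + 10)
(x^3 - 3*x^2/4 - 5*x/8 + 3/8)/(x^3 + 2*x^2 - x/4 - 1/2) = (4*x^2 - x - 3)/(2*(2*x^2 + 5*x + 2))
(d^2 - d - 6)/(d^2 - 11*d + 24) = (d + 2)/(d - 8)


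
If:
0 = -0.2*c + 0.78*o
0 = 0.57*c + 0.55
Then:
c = -0.96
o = -0.25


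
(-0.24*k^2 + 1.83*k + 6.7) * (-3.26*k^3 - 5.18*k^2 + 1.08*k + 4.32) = 0.7824*k^5 - 4.7226*k^4 - 31.5806*k^3 - 33.7664*k^2 + 15.1416*k + 28.944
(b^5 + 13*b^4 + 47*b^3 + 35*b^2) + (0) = b^5 + 13*b^4 + 47*b^3 + 35*b^2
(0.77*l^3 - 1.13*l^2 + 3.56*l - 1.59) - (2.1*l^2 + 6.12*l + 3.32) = 0.77*l^3 - 3.23*l^2 - 2.56*l - 4.91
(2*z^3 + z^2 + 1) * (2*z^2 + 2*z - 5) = 4*z^5 + 6*z^4 - 8*z^3 - 3*z^2 + 2*z - 5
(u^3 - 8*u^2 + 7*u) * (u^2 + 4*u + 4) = u^5 - 4*u^4 - 21*u^3 - 4*u^2 + 28*u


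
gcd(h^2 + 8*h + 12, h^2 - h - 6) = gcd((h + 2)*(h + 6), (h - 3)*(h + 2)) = h + 2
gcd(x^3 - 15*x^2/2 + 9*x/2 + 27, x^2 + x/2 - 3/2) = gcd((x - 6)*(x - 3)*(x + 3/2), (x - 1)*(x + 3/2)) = x + 3/2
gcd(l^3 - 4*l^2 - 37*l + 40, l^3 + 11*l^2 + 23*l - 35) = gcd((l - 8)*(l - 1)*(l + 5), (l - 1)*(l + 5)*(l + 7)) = l^2 + 4*l - 5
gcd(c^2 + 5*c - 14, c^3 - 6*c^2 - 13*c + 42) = c - 2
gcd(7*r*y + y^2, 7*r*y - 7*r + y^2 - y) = 7*r + y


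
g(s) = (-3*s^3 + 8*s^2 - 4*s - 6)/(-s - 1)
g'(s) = (-9*s^2 + 16*s - 4)/(-s - 1) + (-3*s^3 + 8*s^2 - 4*s - 6)/(-s - 1)^2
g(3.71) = 13.57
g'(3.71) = 11.67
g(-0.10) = 6.13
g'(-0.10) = -0.49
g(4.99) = 33.31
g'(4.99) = 19.19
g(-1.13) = 100.49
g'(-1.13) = 514.76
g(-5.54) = 170.00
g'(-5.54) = -43.80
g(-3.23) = 85.86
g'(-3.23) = -28.57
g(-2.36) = 64.29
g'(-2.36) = -20.29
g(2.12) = 2.28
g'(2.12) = 2.64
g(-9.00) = 358.12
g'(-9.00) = -64.86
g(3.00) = 6.75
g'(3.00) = 7.56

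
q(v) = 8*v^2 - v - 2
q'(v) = 16*v - 1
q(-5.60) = 254.48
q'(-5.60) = -90.60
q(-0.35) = -0.67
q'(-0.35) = -6.60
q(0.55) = -0.13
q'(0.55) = 7.80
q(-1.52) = 18.00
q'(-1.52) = -25.32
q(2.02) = 28.62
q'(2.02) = 31.32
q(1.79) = 21.84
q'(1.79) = 27.64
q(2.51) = 45.89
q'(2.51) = 39.16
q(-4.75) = 183.25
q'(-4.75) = -77.00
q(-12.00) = 1162.00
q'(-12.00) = -193.00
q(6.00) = 280.00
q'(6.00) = 95.00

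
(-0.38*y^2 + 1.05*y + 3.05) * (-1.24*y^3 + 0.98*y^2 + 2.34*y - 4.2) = 0.4712*y^5 - 1.6744*y^4 - 3.6422*y^3 + 7.042*y^2 + 2.727*y - 12.81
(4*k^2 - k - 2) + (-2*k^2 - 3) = 2*k^2 - k - 5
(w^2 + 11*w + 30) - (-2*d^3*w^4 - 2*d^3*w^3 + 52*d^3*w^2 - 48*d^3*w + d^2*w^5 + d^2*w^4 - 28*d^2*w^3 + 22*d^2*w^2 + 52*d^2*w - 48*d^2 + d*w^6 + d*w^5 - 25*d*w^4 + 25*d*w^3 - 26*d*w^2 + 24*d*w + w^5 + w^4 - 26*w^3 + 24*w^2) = 2*d^3*w^4 + 2*d^3*w^3 - 52*d^3*w^2 + 48*d^3*w - d^2*w^5 - d^2*w^4 + 28*d^2*w^3 - 22*d^2*w^2 - 52*d^2*w + 48*d^2 - d*w^6 - d*w^5 + 25*d*w^4 - 25*d*w^3 + 26*d*w^2 - 24*d*w - w^5 - w^4 + 26*w^3 - 23*w^2 + 11*w + 30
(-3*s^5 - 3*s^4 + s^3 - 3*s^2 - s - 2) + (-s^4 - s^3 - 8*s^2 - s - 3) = -3*s^5 - 4*s^4 - 11*s^2 - 2*s - 5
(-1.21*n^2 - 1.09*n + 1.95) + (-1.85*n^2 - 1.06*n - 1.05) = -3.06*n^2 - 2.15*n + 0.9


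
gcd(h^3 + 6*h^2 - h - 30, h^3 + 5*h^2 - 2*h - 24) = h^2 + h - 6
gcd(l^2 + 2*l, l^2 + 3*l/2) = l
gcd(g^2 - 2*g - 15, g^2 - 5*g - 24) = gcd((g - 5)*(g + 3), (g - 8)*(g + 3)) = g + 3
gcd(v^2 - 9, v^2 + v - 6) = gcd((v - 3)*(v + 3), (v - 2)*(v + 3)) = v + 3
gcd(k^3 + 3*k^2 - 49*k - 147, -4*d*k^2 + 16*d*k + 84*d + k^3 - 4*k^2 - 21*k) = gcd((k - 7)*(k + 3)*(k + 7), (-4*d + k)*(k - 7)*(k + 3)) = k^2 - 4*k - 21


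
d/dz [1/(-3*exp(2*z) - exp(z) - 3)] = (6*exp(z) + 1)*exp(z)/(3*exp(2*z) + exp(z) + 3)^2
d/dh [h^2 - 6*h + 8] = 2*h - 6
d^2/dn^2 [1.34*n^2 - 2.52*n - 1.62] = 2.68000000000000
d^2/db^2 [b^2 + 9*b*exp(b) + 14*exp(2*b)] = 9*b*exp(b) + 56*exp(2*b) + 18*exp(b) + 2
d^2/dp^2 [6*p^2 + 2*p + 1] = 12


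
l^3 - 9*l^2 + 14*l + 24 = (l - 6)*(l - 4)*(l + 1)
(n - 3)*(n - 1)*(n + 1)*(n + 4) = n^4 + n^3 - 13*n^2 - n + 12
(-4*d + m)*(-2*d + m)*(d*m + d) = 8*d^3*m + 8*d^3 - 6*d^2*m^2 - 6*d^2*m + d*m^3 + d*m^2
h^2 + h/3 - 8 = (h - 8/3)*(h + 3)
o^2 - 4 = (o - 2)*(o + 2)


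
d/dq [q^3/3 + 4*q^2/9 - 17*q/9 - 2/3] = q^2 + 8*q/9 - 17/9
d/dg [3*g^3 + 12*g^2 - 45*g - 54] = 9*g^2 + 24*g - 45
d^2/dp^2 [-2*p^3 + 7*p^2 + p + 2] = 14 - 12*p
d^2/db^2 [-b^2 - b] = -2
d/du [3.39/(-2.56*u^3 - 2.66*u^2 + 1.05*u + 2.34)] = (26.0352*u^2 + 18.0348*u - 3.5595)/(2.56*u^3 + 2.66*u^2 - 1.05*u - 2.34)^2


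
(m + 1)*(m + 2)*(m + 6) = m^3 + 9*m^2 + 20*m + 12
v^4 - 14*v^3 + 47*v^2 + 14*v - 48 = (v - 8)*(v - 6)*(v - 1)*(v + 1)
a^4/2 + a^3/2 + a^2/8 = a^2*(a/2 + 1/4)*(a + 1/2)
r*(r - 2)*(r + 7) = r^3 + 5*r^2 - 14*r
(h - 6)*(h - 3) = h^2 - 9*h + 18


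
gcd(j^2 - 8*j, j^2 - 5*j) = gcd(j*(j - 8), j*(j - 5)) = j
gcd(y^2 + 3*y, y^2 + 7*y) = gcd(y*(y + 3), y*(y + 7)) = y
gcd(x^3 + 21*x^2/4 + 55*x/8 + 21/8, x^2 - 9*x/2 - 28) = x + 7/2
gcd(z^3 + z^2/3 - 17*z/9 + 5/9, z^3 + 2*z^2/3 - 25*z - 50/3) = 1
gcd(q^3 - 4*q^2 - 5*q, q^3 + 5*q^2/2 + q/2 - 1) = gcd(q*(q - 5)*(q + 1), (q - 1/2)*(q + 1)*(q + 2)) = q + 1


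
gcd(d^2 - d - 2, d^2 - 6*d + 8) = d - 2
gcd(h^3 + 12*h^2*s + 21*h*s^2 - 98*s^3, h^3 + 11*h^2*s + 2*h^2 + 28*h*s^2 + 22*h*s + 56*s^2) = h + 7*s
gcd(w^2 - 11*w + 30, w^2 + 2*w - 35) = w - 5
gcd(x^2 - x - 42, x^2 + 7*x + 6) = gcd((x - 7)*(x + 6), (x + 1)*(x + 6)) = x + 6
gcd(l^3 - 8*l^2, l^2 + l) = l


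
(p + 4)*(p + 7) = p^2 + 11*p + 28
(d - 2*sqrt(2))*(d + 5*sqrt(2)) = d^2 + 3*sqrt(2)*d - 20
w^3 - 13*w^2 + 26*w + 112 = (w - 8)*(w - 7)*(w + 2)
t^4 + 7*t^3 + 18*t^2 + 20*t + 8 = (t + 1)*(t + 2)^3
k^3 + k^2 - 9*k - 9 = (k - 3)*(k + 1)*(k + 3)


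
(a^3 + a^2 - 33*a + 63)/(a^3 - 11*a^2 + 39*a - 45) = (a + 7)/(a - 5)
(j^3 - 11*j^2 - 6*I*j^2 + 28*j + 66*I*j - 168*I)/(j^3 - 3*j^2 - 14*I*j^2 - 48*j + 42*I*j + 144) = (j^2 - 11*j + 28)/(j^2 - j*(3 + 8*I) + 24*I)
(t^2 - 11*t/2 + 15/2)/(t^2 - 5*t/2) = (t - 3)/t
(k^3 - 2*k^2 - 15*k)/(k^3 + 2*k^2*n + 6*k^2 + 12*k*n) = (k^2 - 2*k - 15)/(k^2 + 2*k*n + 6*k + 12*n)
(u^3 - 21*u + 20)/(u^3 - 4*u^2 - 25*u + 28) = (u^2 + u - 20)/(u^2 - 3*u - 28)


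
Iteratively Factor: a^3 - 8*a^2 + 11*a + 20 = (a - 5)*(a^2 - 3*a - 4) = (a - 5)*(a - 4)*(a + 1)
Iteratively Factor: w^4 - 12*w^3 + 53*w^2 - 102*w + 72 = (w - 3)*(w^3 - 9*w^2 + 26*w - 24) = (w - 3)^2*(w^2 - 6*w + 8) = (w - 3)^2*(w - 2)*(w - 4)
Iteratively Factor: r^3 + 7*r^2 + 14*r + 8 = (r + 1)*(r^2 + 6*r + 8) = (r + 1)*(r + 4)*(r + 2)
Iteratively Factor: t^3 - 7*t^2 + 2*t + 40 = (t - 5)*(t^2 - 2*t - 8) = (t - 5)*(t - 4)*(t + 2)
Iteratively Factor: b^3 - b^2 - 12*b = (b)*(b^2 - b - 12) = b*(b - 4)*(b + 3)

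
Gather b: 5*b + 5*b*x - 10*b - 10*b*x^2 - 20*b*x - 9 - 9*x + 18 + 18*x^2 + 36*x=b*(-10*x^2 - 15*x - 5) + 18*x^2 + 27*x + 9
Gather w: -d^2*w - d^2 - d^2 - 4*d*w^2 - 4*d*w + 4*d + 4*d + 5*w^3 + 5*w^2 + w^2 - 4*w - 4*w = -2*d^2 + 8*d + 5*w^3 + w^2*(6 - 4*d) + w*(-d^2 - 4*d - 8)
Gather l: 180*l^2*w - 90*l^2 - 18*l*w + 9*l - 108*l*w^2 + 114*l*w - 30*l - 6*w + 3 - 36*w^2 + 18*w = l^2*(180*w - 90) + l*(-108*w^2 + 96*w - 21) - 36*w^2 + 12*w + 3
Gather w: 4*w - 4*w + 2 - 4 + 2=0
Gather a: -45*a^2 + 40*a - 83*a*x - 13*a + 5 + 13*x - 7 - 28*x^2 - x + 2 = -45*a^2 + a*(27 - 83*x) - 28*x^2 + 12*x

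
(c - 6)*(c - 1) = c^2 - 7*c + 6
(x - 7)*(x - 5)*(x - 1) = x^3 - 13*x^2 + 47*x - 35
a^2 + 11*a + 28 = (a + 4)*(a + 7)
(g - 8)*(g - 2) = g^2 - 10*g + 16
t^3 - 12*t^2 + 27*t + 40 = (t - 8)*(t - 5)*(t + 1)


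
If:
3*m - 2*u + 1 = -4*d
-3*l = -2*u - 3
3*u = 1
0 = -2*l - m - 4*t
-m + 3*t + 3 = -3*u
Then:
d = -85/84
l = 11/9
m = 26/21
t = -58/63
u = 1/3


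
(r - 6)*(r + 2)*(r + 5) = r^3 + r^2 - 32*r - 60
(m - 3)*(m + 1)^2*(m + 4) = m^4 + 3*m^3 - 9*m^2 - 23*m - 12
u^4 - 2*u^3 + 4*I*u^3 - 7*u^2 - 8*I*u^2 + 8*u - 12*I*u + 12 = (u - 3)*(u + 1)*(u + 2*I)^2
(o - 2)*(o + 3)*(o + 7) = o^3 + 8*o^2 + o - 42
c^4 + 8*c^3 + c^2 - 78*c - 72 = (c - 3)*(c + 1)*(c + 4)*(c + 6)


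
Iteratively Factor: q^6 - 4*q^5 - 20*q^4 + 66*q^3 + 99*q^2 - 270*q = (q - 2)*(q^5 - 2*q^4 - 24*q^3 + 18*q^2 + 135*q) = (q - 3)*(q - 2)*(q^4 + q^3 - 21*q^2 - 45*q) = (q - 3)*(q - 2)*(q + 3)*(q^3 - 2*q^2 - 15*q) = (q - 3)*(q - 2)*(q + 3)^2*(q^2 - 5*q) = q*(q - 3)*(q - 2)*(q + 3)^2*(q - 5)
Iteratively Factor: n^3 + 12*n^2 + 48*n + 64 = (n + 4)*(n^2 + 8*n + 16) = (n + 4)^2*(n + 4)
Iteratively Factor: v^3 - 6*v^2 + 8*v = (v - 4)*(v^2 - 2*v) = v*(v - 4)*(v - 2)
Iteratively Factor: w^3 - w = (w - 1)*(w^2 + w) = (w - 1)*(w + 1)*(w)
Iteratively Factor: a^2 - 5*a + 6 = (a - 2)*(a - 3)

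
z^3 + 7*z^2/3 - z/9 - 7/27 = (z - 1/3)*(z + 1/3)*(z + 7/3)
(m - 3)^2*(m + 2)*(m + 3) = m^4 - m^3 - 15*m^2 + 9*m + 54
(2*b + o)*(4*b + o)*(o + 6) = 8*b^2*o + 48*b^2 + 6*b*o^2 + 36*b*o + o^3 + 6*o^2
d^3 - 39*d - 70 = (d - 7)*(d + 2)*(d + 5)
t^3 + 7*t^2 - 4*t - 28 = (t - 2)*(t + 2)*(t + 7)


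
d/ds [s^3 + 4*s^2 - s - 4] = 3*s^2 + 8*s - 1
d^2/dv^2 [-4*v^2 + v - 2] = -8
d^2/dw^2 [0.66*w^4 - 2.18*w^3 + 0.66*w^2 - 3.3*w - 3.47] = 7.92*w^2 - 13.08*w + 1.32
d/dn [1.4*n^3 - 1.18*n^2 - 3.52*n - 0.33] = 4.2*n^2 - 2.36*n - 3.52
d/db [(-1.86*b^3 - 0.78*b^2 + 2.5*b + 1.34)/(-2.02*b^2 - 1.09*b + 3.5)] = (3.7572*b^4 + 4.0548*b^3 - 13.6298*b^2 - 0.0464000000000002*b + 10.2106)/(4.0804*b^4 + 4.4036*b^3 - 12.9519*b^2 - 7.63*b + 12.25)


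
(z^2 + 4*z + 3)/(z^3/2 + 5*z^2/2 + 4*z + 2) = 2*(z + 3)/(z^2 + 4*z + 4)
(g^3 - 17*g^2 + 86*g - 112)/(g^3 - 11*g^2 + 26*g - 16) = (g - 7)/(g - 1)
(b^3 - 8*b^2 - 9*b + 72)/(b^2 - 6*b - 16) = (b^2 - 9)/(b + 2)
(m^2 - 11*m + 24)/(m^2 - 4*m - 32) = (m - 3)/(m + 4)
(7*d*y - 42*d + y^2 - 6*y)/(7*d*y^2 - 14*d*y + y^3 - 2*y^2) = (y - 6)/(y*(y - 2))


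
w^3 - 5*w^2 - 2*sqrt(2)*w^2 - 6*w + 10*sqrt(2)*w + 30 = (w - 5)*(w - 3*sqrt(2))*(w + sqrt(2))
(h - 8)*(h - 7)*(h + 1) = h^3 - 14*h^2 + 41*h + 56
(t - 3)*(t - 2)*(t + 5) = t^3 - 19*t + 30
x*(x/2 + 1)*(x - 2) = x^3/2 - 2*x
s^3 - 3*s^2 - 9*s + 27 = (s - 3)^2*(s + 3)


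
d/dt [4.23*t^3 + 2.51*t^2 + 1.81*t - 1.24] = 12.69*t^2 + 5.02*t + 1.81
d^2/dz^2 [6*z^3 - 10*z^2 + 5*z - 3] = 36*z - 20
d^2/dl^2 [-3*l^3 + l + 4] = -18*l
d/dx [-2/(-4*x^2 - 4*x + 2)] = 2*(-2*x - 1)/(2*x^2 + 2*x - 1)^2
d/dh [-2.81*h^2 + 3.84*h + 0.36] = 3.84 - 5.62*h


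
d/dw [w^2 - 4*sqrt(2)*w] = 2*w - 4*sqrt(2)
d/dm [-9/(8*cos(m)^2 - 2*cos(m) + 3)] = 18*(1 - 8*cos(m))*sin(m)/(8*cos(m)^2 - 2*cos(m) + 3)^2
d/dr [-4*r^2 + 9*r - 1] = 9 - 8*r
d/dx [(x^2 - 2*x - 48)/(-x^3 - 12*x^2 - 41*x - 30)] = (x^2 - 16*x - 53)/(x^4 + 12*x^3 + 46*x^2 + 60*x + 25)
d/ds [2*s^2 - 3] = 4*s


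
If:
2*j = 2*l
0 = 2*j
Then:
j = 0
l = 0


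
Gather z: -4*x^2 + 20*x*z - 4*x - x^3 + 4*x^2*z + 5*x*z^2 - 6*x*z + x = -x^3 - 4*x^2 + 5*x*z^2 - 3*x + z*(4*x^2 + 14*x)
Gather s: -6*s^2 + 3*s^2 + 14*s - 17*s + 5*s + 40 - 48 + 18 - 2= -3*s^2 + 2*s + 8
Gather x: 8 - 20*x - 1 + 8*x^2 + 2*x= 8*x^2 - 18*x + 7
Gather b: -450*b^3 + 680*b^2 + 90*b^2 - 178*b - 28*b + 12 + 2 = -450*b^3 + 770*b^2 - 206*b + 14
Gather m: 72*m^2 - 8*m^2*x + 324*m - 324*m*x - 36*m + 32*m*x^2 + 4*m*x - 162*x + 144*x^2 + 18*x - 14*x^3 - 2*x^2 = m^2*(72 - 8*x) + m*(32*x^2 - 320*x + 288) - 14*x^3 + 142*x^2 - 144*x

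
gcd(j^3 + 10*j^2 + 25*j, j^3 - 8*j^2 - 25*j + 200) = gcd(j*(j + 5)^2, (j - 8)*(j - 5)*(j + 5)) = j + 5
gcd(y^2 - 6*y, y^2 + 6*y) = y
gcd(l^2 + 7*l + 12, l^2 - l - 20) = l + 4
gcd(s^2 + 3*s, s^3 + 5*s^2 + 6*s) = s^2 + 3*s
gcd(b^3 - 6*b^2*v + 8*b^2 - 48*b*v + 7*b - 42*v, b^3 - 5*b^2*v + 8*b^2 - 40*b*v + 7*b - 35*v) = b^2 + 8*b + 7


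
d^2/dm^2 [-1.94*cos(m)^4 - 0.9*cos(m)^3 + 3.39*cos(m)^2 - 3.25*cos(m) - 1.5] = 31.04*cos(m)^4 + 8.1*cos(m)^3 - 36.84*cos(m)^2 - 2.15*cos(m) + 6.78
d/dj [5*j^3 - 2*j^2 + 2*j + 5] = 15*j^2 - 4*j + 2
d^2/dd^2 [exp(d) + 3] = exp(d)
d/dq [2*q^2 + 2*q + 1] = 4*q + 2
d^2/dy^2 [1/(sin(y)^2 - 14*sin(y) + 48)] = 2*(-2*sin(y)^4 + 21*sin(y)^3 + sin(y)^2 - 378*sin(y) + 148)/(sin(y)^2 - 14*sin(y) + 48)^3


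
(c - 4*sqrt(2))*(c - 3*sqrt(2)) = c^2 - 7*sqrt(2)*c + 24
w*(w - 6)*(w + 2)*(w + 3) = w^4 - w^3 - 24*w^2 - 36*w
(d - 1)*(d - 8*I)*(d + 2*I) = d^3 - d^2 - 6*I*d^2 + 16*d + 6*I*d - 16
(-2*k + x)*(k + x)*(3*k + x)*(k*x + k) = -6*k^4*x - 6*k^4 - 5*k^3*x^2 - 5*k^3*x + 2*k^2*x^3 + 2*k^2*x^2 + k*x^4 + k*x^3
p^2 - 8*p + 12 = (p - 6)*(p - 2)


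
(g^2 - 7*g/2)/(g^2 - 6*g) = (g - 7/2)/(g - 6)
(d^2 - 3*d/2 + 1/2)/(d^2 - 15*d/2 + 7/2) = (d - 1)/(d - 7)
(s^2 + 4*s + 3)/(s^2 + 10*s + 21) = (s + 1)/(s + 7)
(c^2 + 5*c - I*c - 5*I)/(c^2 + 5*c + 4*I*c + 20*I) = (c - I)/(c + 4*I)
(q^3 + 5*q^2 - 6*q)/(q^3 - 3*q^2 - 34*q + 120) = q*(q - 1)/(q^2 - 9*q + 20)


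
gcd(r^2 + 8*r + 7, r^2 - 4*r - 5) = r + 1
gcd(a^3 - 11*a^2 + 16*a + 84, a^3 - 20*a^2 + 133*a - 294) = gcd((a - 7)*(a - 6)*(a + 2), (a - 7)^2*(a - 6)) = a^2 - 13*a + 42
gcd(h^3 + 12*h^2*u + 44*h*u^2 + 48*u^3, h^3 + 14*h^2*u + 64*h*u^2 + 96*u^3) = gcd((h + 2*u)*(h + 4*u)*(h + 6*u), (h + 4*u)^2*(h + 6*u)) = h^2 + 10*h*u + 24*u^2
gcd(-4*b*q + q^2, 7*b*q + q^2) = q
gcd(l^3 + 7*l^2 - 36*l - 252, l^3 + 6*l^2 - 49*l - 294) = l^2 + 13*l + 42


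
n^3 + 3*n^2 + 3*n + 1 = (n + 1)^3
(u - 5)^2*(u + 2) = u^3 - 8*u^2 + 5*u + 50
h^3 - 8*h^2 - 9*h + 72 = (h - 8)*(h - 3)*(h + 3)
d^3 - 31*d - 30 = (d - 6)*(d + 1)*(d + 5)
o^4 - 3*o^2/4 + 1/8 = (o - 1/2)*(o + 1/2)*(o - sqrt(2)/2)*(o + sqrt(2)/2)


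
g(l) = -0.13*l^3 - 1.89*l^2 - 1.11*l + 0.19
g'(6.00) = -37.83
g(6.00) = -102.59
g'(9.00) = -66.72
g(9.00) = -257.66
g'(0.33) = -2.40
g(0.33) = -0.39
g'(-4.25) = 7.91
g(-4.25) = -19.25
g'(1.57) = -8.01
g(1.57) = -6.71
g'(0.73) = -4.08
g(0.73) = -1.68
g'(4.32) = -24.72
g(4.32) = -50.36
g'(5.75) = -35.74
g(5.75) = -93.39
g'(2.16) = -11.09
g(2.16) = -12.34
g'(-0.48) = 0.61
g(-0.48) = 0.30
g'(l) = -0.39*l^2 - 3.78*l - 1.11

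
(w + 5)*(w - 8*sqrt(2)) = w^2 - 8*sqrt(2)*w + 5*w - 40*sqrt(2)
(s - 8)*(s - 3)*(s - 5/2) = s^3 - 27*s^2/2 + 103*s/2 - 60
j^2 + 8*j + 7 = (j + 1)*(j + 7)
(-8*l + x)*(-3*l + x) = 24*l^2 - 11*l*x + x^2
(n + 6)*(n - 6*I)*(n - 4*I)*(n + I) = n^4 + 6*n^3 - 9*I*n^3 - 14*n^2 - 54*I*n^2 - 84*n - 24*I*n - 144*I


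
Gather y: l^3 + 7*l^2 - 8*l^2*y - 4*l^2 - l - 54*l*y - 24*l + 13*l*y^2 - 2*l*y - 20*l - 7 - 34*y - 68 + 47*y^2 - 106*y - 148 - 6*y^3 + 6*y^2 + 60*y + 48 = l^3 + 3*l^2 - 45*l - 6*y^3 + y^2*(13*l + 53) + y*(-8*l^2 - 56*l - 80) - 175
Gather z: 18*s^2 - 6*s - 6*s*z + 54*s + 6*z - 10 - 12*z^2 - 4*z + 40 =18*s^2 + 48*s - 12*z^2 + z*(2 - 6*s) + 30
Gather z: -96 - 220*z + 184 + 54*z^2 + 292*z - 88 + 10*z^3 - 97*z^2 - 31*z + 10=10*z^3 - 43*z^2 + 41*z + 10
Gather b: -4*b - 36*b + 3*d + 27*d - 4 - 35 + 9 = -40*b + 30*d - 30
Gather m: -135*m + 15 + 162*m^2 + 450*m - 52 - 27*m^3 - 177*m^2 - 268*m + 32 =-27*m^3 - 15*m^2 + 47*m - 5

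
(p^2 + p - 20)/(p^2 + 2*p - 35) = (p^2 + p - 20)/(p^2 + 2*p - 35)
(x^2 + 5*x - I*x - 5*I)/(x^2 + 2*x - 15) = (x - I)/(x - 3)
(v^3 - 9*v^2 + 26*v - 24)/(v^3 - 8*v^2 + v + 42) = (v^2 - 6*v + 8)/(v^2 - 5*v - 14)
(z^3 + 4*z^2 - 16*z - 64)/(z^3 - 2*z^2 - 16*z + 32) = (z + 4)/(z - 2)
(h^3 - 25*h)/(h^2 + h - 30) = h*(h + 5)/(h + 6)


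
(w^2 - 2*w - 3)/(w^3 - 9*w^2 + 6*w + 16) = (w - 3)/(w^2 - 10*w + 16)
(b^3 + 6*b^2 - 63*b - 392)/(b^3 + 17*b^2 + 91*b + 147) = (b - 8)/(b + 3)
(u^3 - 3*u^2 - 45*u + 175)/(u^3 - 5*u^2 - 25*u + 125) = (u + 7)/(u + 5)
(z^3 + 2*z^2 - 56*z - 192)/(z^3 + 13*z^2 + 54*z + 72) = (z - 8)/(z + 3)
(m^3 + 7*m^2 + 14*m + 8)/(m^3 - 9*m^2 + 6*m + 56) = (m^2 + 5*m + 4)/(m^2 - 11*m + 28)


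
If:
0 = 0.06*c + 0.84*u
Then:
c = -14.0*u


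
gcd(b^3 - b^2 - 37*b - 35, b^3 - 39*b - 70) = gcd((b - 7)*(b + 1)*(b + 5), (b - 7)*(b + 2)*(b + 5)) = b^2 - 2*b - 35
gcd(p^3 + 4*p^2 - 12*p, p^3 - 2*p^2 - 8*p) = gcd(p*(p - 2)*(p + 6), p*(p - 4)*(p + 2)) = p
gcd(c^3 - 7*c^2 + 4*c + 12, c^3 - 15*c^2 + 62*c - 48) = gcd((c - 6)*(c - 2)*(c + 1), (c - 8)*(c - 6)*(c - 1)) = c - 6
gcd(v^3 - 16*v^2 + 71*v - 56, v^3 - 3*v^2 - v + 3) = v - 1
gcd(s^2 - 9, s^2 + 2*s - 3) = s + 3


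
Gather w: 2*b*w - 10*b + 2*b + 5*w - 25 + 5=-8*b + w*(2*b + 5) - 20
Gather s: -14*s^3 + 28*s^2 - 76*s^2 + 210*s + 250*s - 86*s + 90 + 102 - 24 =-14*s^3 - 48*s^2 + 374*s + 168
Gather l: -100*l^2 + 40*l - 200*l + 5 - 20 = -100*l^2 - 160*l - 15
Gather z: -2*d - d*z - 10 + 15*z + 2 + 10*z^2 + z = -2*d + 10*z^2 + z*(16 - d) - 8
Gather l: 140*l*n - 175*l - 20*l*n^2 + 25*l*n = l*(-20*n^2 + 165*n - 175)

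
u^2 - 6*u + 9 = (u - 3)^2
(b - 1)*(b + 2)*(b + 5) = b^3 + 6*b^2 + 3*b - 10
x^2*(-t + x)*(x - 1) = -t*x^3 + t*x^2 + x^4 - x^3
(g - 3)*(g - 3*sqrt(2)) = g^2 - 3*sqrt(2)*g - 3*g + 9*sqrt(2)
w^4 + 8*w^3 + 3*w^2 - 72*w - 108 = (w - 3)*(w + 2)*(w + 3)*(w + 6)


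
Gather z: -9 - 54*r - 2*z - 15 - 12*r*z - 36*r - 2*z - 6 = -90*r + z*(-12*r - 4) - 30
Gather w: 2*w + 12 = 2*w + 12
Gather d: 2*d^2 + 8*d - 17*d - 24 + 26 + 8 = 2*d^2 - 9*d + 10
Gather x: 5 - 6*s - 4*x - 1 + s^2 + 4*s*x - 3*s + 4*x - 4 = s^2 + 4*s*x - 9*s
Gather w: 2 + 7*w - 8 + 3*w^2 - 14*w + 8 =3*w^2 - 7*w + 2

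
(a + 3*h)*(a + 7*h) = a^2 + 10*a*h + 21*h^2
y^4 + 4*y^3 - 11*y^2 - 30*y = y*(y - 3)*(y + 2)*(y + 5)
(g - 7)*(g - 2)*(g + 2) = g^3 - 7*g^2 - 4*g + 28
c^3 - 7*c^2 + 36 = (c - 6)*(c - 3)*(c + 2)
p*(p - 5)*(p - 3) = p^3 - 8*p^2 + 15*p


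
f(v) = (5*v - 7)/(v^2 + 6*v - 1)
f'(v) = (-2*v - 6)*(5*v - 7)/(v^2 + 6*v - 1)^2 + 5/(v^2 + 6*v - 1) = (-5*v^2 + 14*v + 37)/(v^4 + 12*v^3 + 34*v^2 - 12*v + 1)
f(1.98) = 0.20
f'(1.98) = 0.21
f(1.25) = -0.09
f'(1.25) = 0.72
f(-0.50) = 2.53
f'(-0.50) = 2.04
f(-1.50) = 1.87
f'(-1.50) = 0.08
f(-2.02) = 1.89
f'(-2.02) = -0.14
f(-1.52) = 1.87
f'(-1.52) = 0.07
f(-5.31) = 7.19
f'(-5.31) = -8.20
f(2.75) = 0.29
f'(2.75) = 0.07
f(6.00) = 0.32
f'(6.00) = -0.01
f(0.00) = 7.00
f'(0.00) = 37.00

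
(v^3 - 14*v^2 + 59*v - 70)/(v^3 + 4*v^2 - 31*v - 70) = (v^2 - 9*v + 14)/(v^2 + 9*v + 14)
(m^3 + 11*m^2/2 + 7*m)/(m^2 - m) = (m^2 + 11*m/2 + 7)/(m - 1)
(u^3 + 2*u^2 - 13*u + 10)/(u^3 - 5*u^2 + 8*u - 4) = (u + 5)/(u - 2)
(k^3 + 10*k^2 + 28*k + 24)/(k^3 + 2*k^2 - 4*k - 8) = (k + 6)/(k - 2)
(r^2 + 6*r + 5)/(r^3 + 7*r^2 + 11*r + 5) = 1/(r + 1)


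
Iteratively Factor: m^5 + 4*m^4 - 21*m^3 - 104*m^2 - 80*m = (m)*(m^4 + 4*m^3 - 21*m^2 - 104*m - 80) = m*(m - 5)*(m^3 + 9*m^2 + 24*m + 16) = m*(m - 5)*(m + 1)*(m^2 + 8*m + 16) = m*(m - 5)*(m + 1)*(m + 4)*(m + 4)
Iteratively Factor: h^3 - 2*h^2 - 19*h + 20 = (h - 1)*(h^2 - h - 20) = (h - 5)*(h - 1)*(h + 4)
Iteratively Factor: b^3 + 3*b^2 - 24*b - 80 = (b + 4)*(b^2 - b - 20) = (b - 5)*(b + 4)*(b + 4)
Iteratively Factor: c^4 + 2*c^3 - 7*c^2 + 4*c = (c)*(c^3 + 2*c^2 - 7*c + 4) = c*(c - 1)*(c^2 + 3*c - 4) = c*(c - 1)*(c + 4)*(c - 1)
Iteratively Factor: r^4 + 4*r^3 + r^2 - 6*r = (r - 1)*(r^3 + 5*r^2 + 6*r) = (r - 1)*(r + 3)*(r^2 + 2*r) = (r - 1)*(r + 2)*(r + 3)*(r)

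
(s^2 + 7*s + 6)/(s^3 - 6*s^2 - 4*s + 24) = (s^2 + 7*s + 6)/(s^3 - 6*s^2 - 4*s + 24)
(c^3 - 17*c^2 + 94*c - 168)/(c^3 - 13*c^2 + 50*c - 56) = (c - 6)/(c - 2)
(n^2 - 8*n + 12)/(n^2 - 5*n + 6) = (n - 6)/(n - 3)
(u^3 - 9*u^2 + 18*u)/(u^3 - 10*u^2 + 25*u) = (u^2 - 9*u + 18)/(u^2 - 10*u + 25)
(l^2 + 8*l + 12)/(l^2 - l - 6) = (l + 6)/(l - 3)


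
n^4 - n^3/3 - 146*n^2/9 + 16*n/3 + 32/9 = (n - 4)*(n - 2/3)*(n + 1/3)*(n + 4)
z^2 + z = z*(z + 1)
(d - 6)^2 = d^2 - 12*d + 36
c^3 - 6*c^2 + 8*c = c*(c - 4)*(c - 2)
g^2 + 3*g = g*(g + 3)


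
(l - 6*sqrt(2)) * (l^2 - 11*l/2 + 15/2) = l^3 - 6*sqrt(2)*l^2 - 11*l^2/2 + 15*l/2 + 33*sqrt(2)*l - 45*sqrt(2)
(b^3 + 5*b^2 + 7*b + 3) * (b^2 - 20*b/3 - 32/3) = b^5 - 5*b^4/3 - 37*b^3 - 97*b^2 - 284*b/3 - 32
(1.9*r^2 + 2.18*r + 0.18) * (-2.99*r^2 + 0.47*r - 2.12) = -5.681*r^4 - 5.6252*r^3 - 3.5416*r^2 - 4.537*r - 0.3816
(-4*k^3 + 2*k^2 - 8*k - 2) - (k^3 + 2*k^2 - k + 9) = -5*k^3 - 7*k - 11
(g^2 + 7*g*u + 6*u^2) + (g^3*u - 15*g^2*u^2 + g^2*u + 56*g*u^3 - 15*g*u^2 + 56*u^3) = g^3*u - 15*g^2*u^2 + g^2*u + g^2 + 56*g*u^3 - 15*g*u^2 + 7*g*u + 56*u^3 + 6*u^2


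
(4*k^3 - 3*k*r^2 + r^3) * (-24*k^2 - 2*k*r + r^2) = -96*k^5 - 8*k^4*r + 76*k^3*r^2 - 18*k^2*r^3 - 5*k*r^4 + r^5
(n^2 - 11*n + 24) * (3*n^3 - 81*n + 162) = 3*n^5 - 33*n^4 - 9*n^3 + 1053*n^2 - 3726*n + 3888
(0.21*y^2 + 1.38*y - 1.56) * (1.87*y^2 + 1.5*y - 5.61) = 0.3927*y^4 + 2.8956*y^3 - 2.0253*y^2 - 10.0818*y + 8.7516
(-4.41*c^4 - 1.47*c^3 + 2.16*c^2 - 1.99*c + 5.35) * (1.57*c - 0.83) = -6.9237*c^5 + 1.3524*c^4 + 4.6113*c^3 - 4.9171*c^2 + 10.0512*c - 4.4405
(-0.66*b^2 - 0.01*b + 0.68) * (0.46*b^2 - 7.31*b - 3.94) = -0.3036*b^4 + 4.82*b^3 + 2.9863*b^2 - 4.9314*b - 2.6792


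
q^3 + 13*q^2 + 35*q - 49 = (q - 1)*(q + 7)^2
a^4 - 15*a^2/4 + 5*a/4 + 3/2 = (a - 3/2)*(a - 1)*(a + 1/2)*(a + 2)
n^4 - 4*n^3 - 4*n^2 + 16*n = n*(n - 4)*(n - 2)*(n + 2)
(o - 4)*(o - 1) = o^2 - 5*o + 4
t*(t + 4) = t^2 + 4*t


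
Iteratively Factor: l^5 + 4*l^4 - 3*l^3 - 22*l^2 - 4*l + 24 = (l - 1)*(l^4 + 5*l^3 + 2*l^2 - 20*l - 24) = (l - 1)*(l + 3)*(l^3 + 2*l^2 - 4*l - 8) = (l - 1)*(l + 2)*(l + 3)*(l^2 - 4) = (l - 2)*(l - 1)*(l + 2)*(l + 3)*(l + 2)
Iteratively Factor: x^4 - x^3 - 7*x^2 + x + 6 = (x + 1)*(x^3 - 2*x^2 - 5*x + 6) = (x - 1)*(x + 1)*(x^2 - x - 6) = (x - 3)*(x - 1)*(x + 1)*(x + 2)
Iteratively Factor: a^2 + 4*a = (a + 4)*(a)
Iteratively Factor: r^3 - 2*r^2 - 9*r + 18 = (r - 3)*(r^2 + r - 6) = (r - 3)*(r - 2)*(r + 3)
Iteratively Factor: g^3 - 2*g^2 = (g)*(g^2 - 2*g) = g*(g - 2)*(g)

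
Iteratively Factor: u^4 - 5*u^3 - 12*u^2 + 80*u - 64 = (u - 1)*(u^3 - 4*u^2 - 16*u + 64) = (u - 4)*(u - 1)*(u^2 - 16) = (u - 4)*(u - 1)*(u + 4)*(u - 4)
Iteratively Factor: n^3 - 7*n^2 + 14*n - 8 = (n - 4)*(n^2 - 3*n + 2) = (n - 4)*(n - 2)*(n - 1)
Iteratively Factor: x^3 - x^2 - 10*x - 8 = (x + 2)*(x^2 - 3*x - 4) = (x + 1)*(x + 2)*(x - 4)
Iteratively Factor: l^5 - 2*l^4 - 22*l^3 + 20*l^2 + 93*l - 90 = (l + 3)*(l^4 - 5*l^3 - 7*l^2 + 41*l - 30) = (l - 1)*(l + 3)*(l^3 - 4*l^2 - 11*l + 30) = (l - 5)*(l - 1)*(l + 3)*(l^2 + l - 6) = (l - 5)*(l - 2)*(l - 1)*(l + 3)*(l + 3)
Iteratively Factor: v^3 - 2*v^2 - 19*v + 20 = (v + 4)*(v^2 - 6*v + 5) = (v - 5)*(v + 4)*(v - 1)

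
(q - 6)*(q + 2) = q^2 - 4*q - 12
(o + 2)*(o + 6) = o^2 + 8*o + 12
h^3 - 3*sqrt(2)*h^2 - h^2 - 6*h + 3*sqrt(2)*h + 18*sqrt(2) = (h - 3)*(h + 2)*(h - 3*sqrt(2))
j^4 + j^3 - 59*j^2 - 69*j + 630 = (j - 7)*(j - 3)*(j + 5)*(j + 6)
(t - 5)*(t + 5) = t^2 - 25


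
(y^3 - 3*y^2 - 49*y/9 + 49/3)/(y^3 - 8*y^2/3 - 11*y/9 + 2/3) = (9*y^2 - 49)/(9*y^2 + 3*y - 2)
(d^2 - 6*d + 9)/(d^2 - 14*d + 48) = (d^2 - 6*d + 9)/(d^2 - 14*d + 48)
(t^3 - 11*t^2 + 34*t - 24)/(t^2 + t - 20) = (t^2 - 7*t + 6)/(t + 5)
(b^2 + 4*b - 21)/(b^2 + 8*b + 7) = (b - 3)/(b + 1)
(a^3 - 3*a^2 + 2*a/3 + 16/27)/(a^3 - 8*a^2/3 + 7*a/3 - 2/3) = (9*a^2 - 21*a - 8)/(9*(a^2 - 2*a + 1))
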